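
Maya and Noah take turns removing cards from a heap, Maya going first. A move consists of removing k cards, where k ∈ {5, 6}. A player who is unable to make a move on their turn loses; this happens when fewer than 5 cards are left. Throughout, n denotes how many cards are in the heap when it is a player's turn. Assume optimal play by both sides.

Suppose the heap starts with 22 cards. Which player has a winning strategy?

Noah wins.

Work bottom-up. With no move the player to move loses. Otherwise the position is W if at least one move leads to an L position for the opponent, and L if every move leads to a W.
n=0: no move → L
n=1: no move → L
n=2: no move → L
n=3: no move → L
n=4: no move → L
n=5: →0(L), so W
n=6: →1(L), so W
n=7: →2(L), so W
n=8: →3(L), so W
n=9: →4(L), so W
n=10: →4(L), so W
n=11: →6(W), 5(W) — all W, so L
n=12: →7(W), 6(W) — all W, so L
n=13: →8(W), 7(W) — all W, so L
n=14: →9(W), 8(W) — all W, so L
n=15: →10(W), 9(W) — all W, so L
n=16: →11(L), so W
n=17: →12(L), so W
n=18: →13(L), so W
n=19: →14(L), so W
n=20: →15(L), so W
n=21: →15(L), so W
n=22: →17(W), 16(W) — all W, so L
The starting position 22 is L: whatever Maya does, the opponent receives a W position.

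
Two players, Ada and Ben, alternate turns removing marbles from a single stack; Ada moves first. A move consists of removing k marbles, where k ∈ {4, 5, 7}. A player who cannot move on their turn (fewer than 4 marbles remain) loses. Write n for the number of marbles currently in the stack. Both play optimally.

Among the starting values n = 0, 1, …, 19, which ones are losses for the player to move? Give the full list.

0, 1, 2, 3, 11, 12, 13, 14

Use the standard recursion: the mover loses at a terminal position; elsewhere, the mover wins exactly when some move hands the opponent an L position.
n=0: no move → L
n=1: no move → L
n=2: no move → L
n=3: no move → L
n=4: →0(L), so W
n=5: →1(L), so W
n=6: →2(L), so W
n=7: →3(L), so W
n=8: →3(L), so W
n=9: →2(L), so W
n=10: →3(L), so W
n=11: →7(W), 6(W), 4(W) — all W, so L
n=12: →8(W), 7(W), 5(W) — all W, so L
n=13: →9(W), 8(W), 6(W) — all W, so L
n=14: →10(W), 9(W), 7(W) — all W, so L
n=15: →11(L), so W
n=16: →12(L), so W
n=17: →13(L), so W
n=18: →14(L), so W
n=19: →14(L), so W
Reading off the rows marked L gives the requested list; there are 8 such values of n.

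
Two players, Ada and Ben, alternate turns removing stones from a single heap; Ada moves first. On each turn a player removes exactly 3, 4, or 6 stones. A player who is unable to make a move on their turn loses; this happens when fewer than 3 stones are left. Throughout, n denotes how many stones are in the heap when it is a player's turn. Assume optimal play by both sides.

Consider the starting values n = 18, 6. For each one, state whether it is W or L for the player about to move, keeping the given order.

18: L, 6: W

Use the standard recursion: the mover loses at a terminal position; elsewhere, the mover wins exactly when some move hands the opponent an L position.
n=0: no move → L
n=1: no move → L
n=2: no move → L
n=3: →0(L), so W
n=4: →1(L), so W
n=5: →2(L), so W
n=6: →2(L), so W
n=7: →1(L), so W
n=8: →2(L), so W
n=9: →6(W), 5(W), 3(W) — all W, so L
n=10: →7(W), 6(W), 4(W) — all W, so L
n=11: →8(W), 7(W), 5(W) — all W, so L
n=12: →9(L), so W
n=13: →10(L), so W
n=14: →11(L), so W
n=15: →11(L), so W
n=16: →10(L), so W
n=17: →11(L), so W
n=18: →15(W), 14(W), 12(W) — all W, so L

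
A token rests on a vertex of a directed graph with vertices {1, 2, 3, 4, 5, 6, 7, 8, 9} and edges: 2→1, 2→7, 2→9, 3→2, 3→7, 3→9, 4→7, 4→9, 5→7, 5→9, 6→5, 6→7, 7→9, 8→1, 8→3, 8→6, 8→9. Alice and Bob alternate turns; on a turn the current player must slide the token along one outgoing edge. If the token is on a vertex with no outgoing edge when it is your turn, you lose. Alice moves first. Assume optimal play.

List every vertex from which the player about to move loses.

Positions with no move are L. A position that does have a move is losing for the player to move precisely when every available move leads to a winning position for the opponent. Fill in the labels:
Every edge goes from a vertex to one that appears earlier in the order 1, 9, 7, 2, 5, 3, 6, 4, 8, so processing vertices in that order labels each vertex after all of its successors.
1: no outgoing edge → L
9: no outgoing edge → L
7: reaches L-position 9 → W
2: reaches L-position 9 → W
5: reaches L-position 9 → W
3: reaches L-position 9 → W
6: only reaches 5(W), 7(W), all W → L
4: reaches L-position 9 → W
8: reaches L-position 6 → W
Reading off the rows marked L gives the requested list; there are 3 such vertices.

1, 6, 9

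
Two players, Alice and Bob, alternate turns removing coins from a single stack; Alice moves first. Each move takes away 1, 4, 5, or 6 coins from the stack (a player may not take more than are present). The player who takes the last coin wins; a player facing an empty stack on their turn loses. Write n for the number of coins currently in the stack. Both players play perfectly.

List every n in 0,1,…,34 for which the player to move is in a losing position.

0, 2, 9, 11, 18, 20, 27, 29

Positions with no move are L. A position that does have a move is losing for the player to move precisely when every available move leads to a winning position for the opponent. Fill in the labels:
n=0: no move → L
n=1: can move to 0, which is L ⇒ W
n=2: the only move is to 1(W), a W ⇒ L
n=3: can move to 2, which is L ⇒ W
n=4: can move to 0, which is L ⇒ W
n=5: can move to 0, which is L ⇒ W
n=6: can move to 2, which is L ⇒ W
n=7: can move to 2, which is L ⇒ W
n=8: can move to 2, which is L ⇒ W
n=9: moves to 8(W), 5(W), 4(W), 3(W); every one is W ⇒ L
n=10: can move to 9, which is L ⇒ W
n=11: moves to 10(W), 7(W), 6(W), 5(W); every one is W ⇒ L
n=12: can move to 11, which is L ⇒ W
n=13: can move to 9, which is L ⇒ W
n=14: can move to 9, which is L ⇒ W
n=15: can move to 11, which is L ⇒ W
n=16: can move to 11, which is L ⇒ W
n=17: can move to 11, which is L ⇒ W
n=18: moves to 17(W), 14(W), 13(W), 12(W); every one is W ⇒ L
n=19: can move to 18, which is L ⇒ W
n=20: moves to 19(W), 16(W), 15(W), 14(W); every one is W ⇒ L
n=21: can move to 20, which is L ⇒ W
n=22: can move to 18, which is L ⇒ W
n=23: can move to 18, which is L ⇒ W
n=24: can move to 20, which is L ⇒ W
n=25: can move to 20, which is L ⇒ W
n=26: can move to 20, which is L ⇒ W
n=27: moves to 26(W), 23(W), 22(W), 21(W); every one is W ⇒ L
n=28: can move to 27, which is L ⇒ W
n=29: moves to 28(W), 25(W), 24(W), 23(W); every one is W ⇒ L
n=30: can move to 29, which is L ⇒ W
n=31: can move to 27, which is L ⇒ W
n=32: can move to 27, which is L ⇒ W
n=33: can move to 29, which is L ⇒ W
n=34: can move to 29, which is L ⇒ W
The losing starting values of n are exactly the entries labelled L in this table (8 of them).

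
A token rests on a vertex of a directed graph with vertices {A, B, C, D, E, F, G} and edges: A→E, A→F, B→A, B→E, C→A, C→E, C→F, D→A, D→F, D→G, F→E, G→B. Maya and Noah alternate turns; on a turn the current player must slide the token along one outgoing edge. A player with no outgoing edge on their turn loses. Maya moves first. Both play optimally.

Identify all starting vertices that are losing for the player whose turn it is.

E, G

Work bottom-up. With no move the player to move loses. Otherwise the position is W if at least one move leads to an L position for the opponent, and L if every move leads to a W.
Every edge goes from a vertex to one that appears earlier in the order E, F, A, C, B, G, D, so processing vertices in that order labels each vertex after all of its successors.
E: no outgoing edge → L
F: can move to E, which is L ⇒ W
A: can move to E, which is L ⇒ W
C: can move to E, which is L ⇒ W
B: can move to E, which is L ⇒ W
G: the only move is to B(W), a W ⇒ L
D: can move to G, which is L ⇒ W
The losing starting vertices are exactly the entries labelled L in this table (2 of them).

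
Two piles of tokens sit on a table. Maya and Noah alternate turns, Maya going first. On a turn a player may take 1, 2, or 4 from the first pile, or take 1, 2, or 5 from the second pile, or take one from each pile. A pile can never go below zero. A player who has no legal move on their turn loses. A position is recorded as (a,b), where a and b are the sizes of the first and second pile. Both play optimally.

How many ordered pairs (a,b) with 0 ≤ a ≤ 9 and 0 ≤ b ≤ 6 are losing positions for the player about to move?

24

Build the W/L table. Terminal = L. A non-terminal position is W if it has a move to some L; otherwise it is L.
Every move lowers a or b (never raises either), so fill the grid row by row in increasing a, and left to right within a row: each cell's successors are then already labelled.
      b=0  b=1  b=2  b=3  b=4  b=5  b=6
a=0:    L    W    W    L    W    W    L
a=1:    W    W    L    W    W    L    W
a=2:    W    L    W    W    L    W    W
a=3:    L    W    W    L    W    W    L
a=4:    W    W    L    W    W    L    W
a=5:    W    L    W    W    L    W    W
a=6:    L    W    W    L    W    W    L
a=7:    W    W    L    W    W    L    W
a=8:    W    L    W    W    L    W    W
a=9:    L    W    W    L    W    W    L
Cells with no legal move (terminal, hence L): (0,0).
The remaining L cells, each justified by listing all of its moves:
(0,3): only reaches (0,2)(W), (0,1)(W), all W → L
(0,6): only reaches (0,5)(W), (0,4)(W), (0,1)(W), all W → L
(1,2): only reaches (0,2)(W), (1,1)(W), (1,0)(W), (0,1)(W), all W → L
(1,5): only reaches (0,5)(W), (1,4)(W), (1,3)(W), (1,0)(W), (0,4)(W), all W → L
(2,1): only reaches (1,1)(W), (0,1)(W), (2,0)(W), (1,0)(W), all W → L
(2,4): only reaches (1,4)(W), (0,4)(W), (2,3)(W), (2,2)(W), (1,3)(W), all W → L
(3,0): only reaches (2,0)(W), (1,0)(W), all W → L
(3,3): only reaches (2,3)(W), (1,3)(W), (3,2)(W), (3,1)(W), (2,2)(W), all W → L
(3,6): only reaches (2,6)(W), (1,6)(W), (3,5)(W), (3,4)(W), (3,1)(W), (2,5)(W), all W → L
(4,2): only reaches (3,2)(W), (2,2)(W), (0,2)(W), (4,1)(W), (4,0)(W), (3,1)(W), all W → L
(4,5): only reaches (3,5)(W), (2,5)(W), (0,5)(W), (4,4)(W), (4,3)(W), (4,0)(W), (3,4)(W), all W → L
(5,1): only reaches (4,1)(W), (3,1)(W), (1,1)(W), (5,0)(W), (4,0)(W), all W → L
(5,4): only reaches (4,4)(W), (3,4)(W), (1,4)(W), (5,3)(W), (5,2)(W), (4,3)(W), all W → L
(6,0): only reaches (5,0)(W), (4,0)(W), (2,0)(W), all W → L
(6,3): only reaches (5,3)(W), (4,3)(W), (2,3)(W), (6,2)(W), (6,1)(W), (5,2)(W), all W → L
(6,6): only reaches (5,6)(W), (4,6)(W), (2,6)(W), (6,5)(W), (6,4)(W), (6,1)(W), (5,5)(W), all W → L
(7,2): only reaches (6,2)(W), (5,2)(W), (3,2)(W), (7,1)(W), (7,0)(W), (6,1)(W), all W → L
(7,5): only reaches (6,5)(W), (5,5)(W), (3,5)(W), (7,4)(W), (7,3)(W), (7,0)(W), (6,4)(W), all W → L
(8,1): only reaches (7,1)(W), (6,1)(W), (4,1)(W), (8,0)(W), (7,0)(W), all W → L
(8,4): only reaches (7,4)(W), (6,4)(W), (4,4)(W), (8,3)(W), (8,2)(W), (7,3)(W), all W → L
(9,0): only reaches (8,0)(W), (7,0)(W), (5,0)(W), all W → L
(9,3): only reaches (8,3)(W), (7,3)(W), (5,3)(W), (9,2)(W), (9,1)(W), (8,2)(W), all W → L
(9,6): only reaches (8,6)(W), (7,6)(W), (5,6)(W), (9,5)(W), (9,4)(W), (9,1)(W), (8,5)(W), all W → L
Every other cell has at least one move into one of the L cells above, so it is W.
L cells per row: a=0: 3, a=1: 2, a=2: 2, a=3: 3, a=4: 2, a=5: 2, a=6: 3, a=7: 2, a=8: 2, a=9: 3; total 24.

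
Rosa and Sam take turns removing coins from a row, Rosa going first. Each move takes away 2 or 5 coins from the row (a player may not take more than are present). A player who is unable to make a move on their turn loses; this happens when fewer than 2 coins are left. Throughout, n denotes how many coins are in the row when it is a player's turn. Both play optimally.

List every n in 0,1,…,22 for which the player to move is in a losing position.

0, 1, 4, 7, 8, 11, 14, 15, 18, 21, 22

Use the standard recursion: the mover loses at a terminal position; elsewhere, the mover wins exactly when some move hands the opponent an L position.
n=0: no move → L
n=1: no move → L
n=2: W (go to 0, an L position)
n=3: W (go to 1, an L position)
n=4: L (sole option 2(W) is W)
n=5: W (go to 0, an L position)
n=6: W (go to 4, an L position)
n=7: L (options 5(W), 2(W) are all W)
n=8: L (options 6(W), 3(W) are all W)
n=9: W (go to 7, an L position)
n=10: W (go to 8, an L position)
n=11: L (options 9(W), 6(W) are all W)
n=12: W (go to 7, an L position)
n=13: W (go to 11, an L position)
n=14: L (options 12(W), 9(W) are all W)
n=15: L (options 13(W), 10(W) are all W)
n=16: W (go to 14, an L position)
n=17: W (go to 15, an L position)
n=18: L (options 16(W), 13(W) are all W)
n=19: W (go to 14, an L position)
n=20: W (go to 18, an L position)
n=21: L (options 19(W), 16(W) are all W)
n=22: L (options 20(W), 17(W) are all W)
Reading off the rows marked L gives the requested list; there are 11 such values of n.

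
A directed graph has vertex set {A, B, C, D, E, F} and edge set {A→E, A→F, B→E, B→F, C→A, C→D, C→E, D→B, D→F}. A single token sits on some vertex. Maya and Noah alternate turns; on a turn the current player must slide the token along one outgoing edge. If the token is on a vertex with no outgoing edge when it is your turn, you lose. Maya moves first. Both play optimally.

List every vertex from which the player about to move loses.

Use the standard recursion: the mover loses at a terminal position; elsewhere, the mover wins exactly when some move hands the opponent an L position.
Every edge goes from a vertex to one that appears earlier in the order F, E, B, A, D, C, so processing vertices in that order labels each vertex after all of its successors.
F: no outgoing edge → L
E: no outgoing edge → L
B: →E(L), so W
A: →E(L), so W
D: →F(L), so W
C: →E(L), so W
The losing starting vertices are exactly the entries labelled L in this table (2 of them).

E, F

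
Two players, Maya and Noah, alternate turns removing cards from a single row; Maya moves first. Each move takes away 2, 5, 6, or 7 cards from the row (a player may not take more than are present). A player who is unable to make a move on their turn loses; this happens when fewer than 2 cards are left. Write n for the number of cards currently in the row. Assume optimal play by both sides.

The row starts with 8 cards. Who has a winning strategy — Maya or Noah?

Classify positions by backward induction: terminal positions (no move available) are L. From any other position, the mover wins iff some move reaches an L.
n=0: no move → L
n=1: no move → L
n=2: can move to 0, which is L ⇒ W
n=3: can move to 1, which is L ⇒ W
n=4: the only move is to 2(W), a W ⇒ L
n=5: can move to 0, which is L ⇒ W
n=6: can move to 4, which is L ⇒ W
n=7: can move to 1, which is L ⇒ W
n=8: can move to 1, which is L ⇒ W
The starting position 8 is W: Maya should remove 7, leaving 1, handing over an L position.

Maya wins.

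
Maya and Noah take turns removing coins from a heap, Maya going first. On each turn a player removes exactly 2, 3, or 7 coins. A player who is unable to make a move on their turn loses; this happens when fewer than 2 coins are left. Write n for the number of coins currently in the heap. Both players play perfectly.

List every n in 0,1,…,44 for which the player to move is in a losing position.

0, 1, 5, 6, 10, 11, 15, 16, 20, 21, 25, 26, 30, 31, 35, 36, 40, 41

Use the standard recursion: the mover loses at a terminal position; elsewhere, the mover wins exactly when some move hands the opponent an L position.
n=0: no move → L
n=1: no move → L
n=2: can move to 0, which is L ⇒ W
n=3: can move to 1, which is L ⇒ W
n=4: can move to 1, which is L ⇒ W
n=5: moves to 3(W), 2(W); every one is W ⇒ L
n=6: moves to 4(W), 3(W); every one is W ⇒ L
n=7: can move to 5, which is L ⇒ W
n=8: can move to 6, which is L ⇒ W
n=9: can move to 6, which is L ⇒ W
n=10: moves to 8(W), 7(W), 3(W); every one is W ⇒ L
n=11: moves to 9(W), 8(W), 4(W); every one is W ⇒ L
n=12: can move to 10, which is L ⇒ W
n=13: can move to 11, which is L ⇒ W
n=14: can move to 11, which is L ⇒ W
n=15: moves to 13(W), 12(W), 8(W); every one is W ⇒ L
n=16: moves to 14(W), 13(W), 9(W); every one is W ⇒ L
n=17: can move to 15, which is L ⇒ W
n=18: can move to 16, which is L ⇒ W
n=19: can move to 16, which is L ⇒ W
n=20: moves to 18(W), 17(W), 13(W); every one is W ⇒ L
n=21: moves to 19(W), 18(W), 14(W); every one is W ⇒ L
n=22: can move to 20, which is L ⇒ W
n=23: can move to 21, which is L ⇒ W
n=24: can move to 21, which is L ⇒ W
n=25: moves to 23(W), 22(W), 18(W); every one is W ⇒ L
n=26: moves to 24(W), 23(W), 19(W); every one is W ⇒ L
n=27: can move to 25, which is L ⇒ W
n=28: can move to 26, which is L ⇒ W
n=29: can move to 26, which is L ⇒ W
n=30: moves to 28(W), 27(W), 23(W); every one is W ⇒ L
n=31: moves to 29(W), 28(W), 24(W); every one is W ⇒ L
n=32: can move to 30, which is L ⇒ W
n=33: can move to 31, which is L ⇒ W
n=34: can move to 31, which is L ⇒ W
n=35: moves to 33(W), 32(W), 28(W); every one is W ⇒ L
n=36: moves to 34(W), 33(W), 29(W); every one is W ⇒ L
n=37: can move to 35, which is L ⇒ W
n=38: can move to 36, which is L ⇒ W
n=39: can move to 36, which is L ⇒ W
n=40: moves to 38(W), 37(W), 33(W); every one is W ⇒ L
n=41: moves to 39(W), 38(W), 34(W); every one is W ⇒ L
n=42: can move to 40, which is L ⇒ W
n=43: can move to 41, which is L ⇒ W
n=44: can move to 41, which is L ⇒ W
The losing starting values of n are exactly the entries labelled L in this table (18 of them).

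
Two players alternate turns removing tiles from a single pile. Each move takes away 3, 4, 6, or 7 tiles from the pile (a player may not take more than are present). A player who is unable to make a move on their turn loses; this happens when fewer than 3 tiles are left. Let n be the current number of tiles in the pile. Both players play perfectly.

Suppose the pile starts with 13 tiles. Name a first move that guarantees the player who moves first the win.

Remove 3, leaving 10.

Positions with no move are L. A position that does have a move is losing for the player to move precisely when every available move leads to a winning position for the opponent. Fill in the labels:
n=0: no move → L
n=1: no move → L
n=2: no move → L
n=3: can move to 0, which is L ⇒ W
n=4: can move to 1, which is L ⇒ W
n=5: can move to 2, which is L ⇒ W
n=6: can move to 2, which is L ⇒ W
n=7: can move to 1, which is L ⇒ W
n=8: can move to 2, which is L ⇒ W
n=9: can move to 2, which is L ⇒ W
n=10: moves to 7(W), 6(W), 4(W), 3(W); every one is W ⇒ L
n=11: moves to 8(W), 7(W), 5(W), 4(W); every one is W ⇒ L
n=12: moves to 9(W), 8(W), 6(W), 5(W); every one is W ⇒ L
n=13: can move to 10, which is L ⇒ W
From 13, the L positions reachable in one move are: 10.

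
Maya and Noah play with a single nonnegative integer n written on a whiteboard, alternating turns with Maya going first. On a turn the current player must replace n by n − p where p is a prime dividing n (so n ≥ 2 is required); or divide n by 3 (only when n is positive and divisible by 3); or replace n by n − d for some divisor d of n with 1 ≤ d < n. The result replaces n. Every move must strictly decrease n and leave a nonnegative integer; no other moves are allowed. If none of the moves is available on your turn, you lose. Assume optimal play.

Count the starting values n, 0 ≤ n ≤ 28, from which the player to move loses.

7

Positions with no move are L. A position that does have a move is losing for the player to move precisely when every available move leads to a winning position for the opponent. Fill in the labels:
n=0: no move → L
n=1: no move → L
n=2: →0(L), so W
n=3: →0(L), so W
n=4: →2(W), 3(W) — all W, so L
n=5: →0(L), so W
n=6: →4(L), so W
n=7: →0(L), so W
n=8: →4(L), so W
n=9: →3(W), 6(W), 8(W) — all W, so L
n=10: →9(L), so W
n=11: →0(L), so W
n=12: →4(L), so W
n=13: →0(L), so W
n=14: →7(W), 12(W), 13(W) — all W, so L
n=15: →14(L), so W
n=16: →14(L), so W
n=17: →0(L), so W
n=18: →9(L), so W
n=19: →0(L), so W
n=20: →10(W), 15(W), 16(W), 18(W), 19(W) — all W, so L
n=21: →14(L), so W
n=22: →20(L), so W
n=23: →0(L), so W
n=24: →20(L), so W
n=25: →20(L), so W
n=26: →13(W), 24(W), 25(W) — all W, so L
n=27: →9(L), so W
n=28: →14(L), so W
L entries with 0 ≤ n ≤ 28: n = 0, 1, 4, 9, 14, 20, 26; that makes 7.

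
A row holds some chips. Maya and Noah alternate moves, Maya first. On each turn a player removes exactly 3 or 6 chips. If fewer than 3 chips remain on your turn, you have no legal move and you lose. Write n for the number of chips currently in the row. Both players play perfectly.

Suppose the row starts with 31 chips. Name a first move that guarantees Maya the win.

Remove 3, leaving 28.

Use the standard recursion: the mover loses at a terminal position; elsewhere, the mover wins exactly when some move hands the opponent an L position.
n=0: no move → L
n=1: no move → L
n=2: no move → L
n=3: W (go to 0, an L position)
n=4: W (go to 1, an L position)
n=5: W (go to 2, an L position)
n=6: W (go to 0, an L position)
n=7: W (go to 1, an L position)
n=8: W (go to 2, an L position)
n=9: L (options 6(W), 3(W) are all W)
n=10: L (options 7(W), 4(W) are all W)
n=11: L (options 8(W), 5(W) are all W)
n=12: W (go to 9, an L position)
n=13: W (go to 10, an L position)
n=14: W (go to 11, an L position)
n=15: W (go to 9, an L position)
n=16: W (go to 10, an L position)
n=17: W (go to 11, an L position)
n=18: L (options 15(W), 12(W) are all W)
n=19: L (options 16(W), 13(W) are all W)
n=20: L (options 17(W), 14(W) are all W)
n=21: W (go to 18, an L position)
n=22: W (go to 19, an L position)
n=23: W (go to 20, an L position)
n=24: W (go to 18, an L position)
n=25: W (go to 19, an L position)
n=26: W (go to 20, an L position)
n=27: L (options 24(W), 21(W) are all W)
n=28: L (options 25(W), 22(W) are all W)
n=29: L (options 26(W), 23(W) are all W)
n=30: W (go to 27, an L position)
n=31: W (go to 28, an L position)
From 31, the L positions reachable in one move are: 28.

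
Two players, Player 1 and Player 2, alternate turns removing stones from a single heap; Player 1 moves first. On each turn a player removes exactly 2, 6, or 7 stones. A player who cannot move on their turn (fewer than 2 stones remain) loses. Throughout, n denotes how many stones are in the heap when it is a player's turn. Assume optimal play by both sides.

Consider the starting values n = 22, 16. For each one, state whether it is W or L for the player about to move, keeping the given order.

22: L, 16: W

Work bottom-up. With no move the player to move loses. Otherwise the position is W if at least one move leads to an L position for the opponent, and L if every move leads to a W.
n=0: no move → L
n=1: no move → L
n=2: reaches L-position 0 → W
n=3: reaches L-position 1 → W
n=4: only reaches 2(W), which is W → L
n=5: only reaches 3(W), which is W → L
n=6: reaches L-position 4 → W
n=7: reaches L-position 5 → W
n=8: reaches L-position 1 → W
n=9: only reaches 7(W), 3(W), 2(W), all W → L
n=10: reaches L-position 4 → W
n=11: reaches L-position 9 → W
n=12: reaches L-position 5 → W
n=13: only reaches 11(W), 7(W), 6(W), all W → L
n=14: only reaches 12(W), 8(W), 7(W), all W → L
n=15: reaches L-position 13 → W
n=16: reaches L-position 14 → W
n=17: only reaches 15(W), 11(W), 10(W), all W → L
n=18: only reaches 16(W), 12(W), 11(W), all W → L
n=19: reaches L-position 17 → W
n=20: reaches L-position 18 → W
n=21: reaches L-position 14 → W
n=22: only reaches 20(W), 16(W), 15(W), all W → L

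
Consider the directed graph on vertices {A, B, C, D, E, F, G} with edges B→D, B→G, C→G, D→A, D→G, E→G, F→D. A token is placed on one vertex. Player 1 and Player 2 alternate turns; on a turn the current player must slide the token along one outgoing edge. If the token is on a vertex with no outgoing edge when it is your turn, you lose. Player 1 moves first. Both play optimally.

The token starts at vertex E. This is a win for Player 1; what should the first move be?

Work bottom-up. With no move the player to move loses. Otherwise the position is W if at least one move leads to an L position for the opponent, and L if every move leads to a W.
Every edge goes from a vertex to one that appears earlier in the order G, A, C, D, F, B, E, so processing vertices in that order labels each vertex after all of its successors.
G: no outgoing edge → L
A: no outgoing edge → L
C: →G(L), so W
D: →A(L), so W
F: →D(W) only, which is W, so L
B: →G(L), so W
E: →G(L), so W
From E, the L positions reachable in one move are: G.

Move to G.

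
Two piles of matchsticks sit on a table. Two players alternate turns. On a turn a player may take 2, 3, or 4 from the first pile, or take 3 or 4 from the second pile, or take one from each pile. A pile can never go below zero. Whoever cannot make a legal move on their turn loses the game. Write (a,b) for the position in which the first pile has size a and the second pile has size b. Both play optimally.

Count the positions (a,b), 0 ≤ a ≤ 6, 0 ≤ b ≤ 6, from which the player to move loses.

15

Build the W/L table. Terminal = L. A non-terminal position is W if it has a move to some L; otherwise it is L.
Every move lowers a or b (never raises either), so fill the grid row by row in increasing a, and left to right within a row: each cell's successors are then already labelled.
      b=0  b=1  b=2  b=3  b=4  b=5  b=6
a=0:    L    L    L    W    W    W    W
a=1:    L    W    W    W    W    L    L
a=2:    W    W    W    L    L    L    W
a=3:    W    W    W    L    W    W    W
a=4:    W    W    W    W    W    W    W
a=5:    W    L    L    W    W    W    W
a=6:    L    L    W    W    W    W    L
Cells with no legal move (terminal, hence L): (0,0), (0,1), (0,2), (1,0).
The remaining L cells, each justified by listing all of its moves:
(1,5): →(1,2)(W), (1,1)(W), (0,4)(W) — all W, so L
(1,6): →(1,3)(W), (1,2)(W), (0,5)(W) — all W, so L
(2,3): →(0,3)(W), (2,0)(W), (1,2)(W) — all W, so L
(2,4): →(0,4)(W), (2,1)(W), (2,0)(W), (1,3)(W) — all W, so L
(2,5): →(0,5)(W), (2,2)(W), (2,1)(W), (1,4)(W) — all W, so L
(3,3): →(1,3)(W), (0,3)(W), (3,0)(W), (2,2)(W) — all W, so L
(5,1): →(3,1)(W), (2,1)(W), (1,1)(W), (4,0)(W) — all W, so L
(5,2): →(3,2)(W), (2,2)(W), (1,2)(W), (4,1)(W) — all W, so L
(6,0): →(4,0)(W), (3,0)(W), (2,0)(W) — all W, so L
(6,1): →(4,1)(W), (3,1)(W), (2,1)(W), (5,0)(W) — all W, so L
(6,6): →(4,6)(W), (3,6)(W), (2,6)(W), (6,3)(W), (6,2)(W), (5,5)(W) — all W, so L
Every other cell has at least one move into one of the L cells above, so it is W.
L cells per row: a=0: 3, a=1: 3, a=2: 3, a=3: 1, a=4: 0, a=5: 2, a=6: 3; total 15.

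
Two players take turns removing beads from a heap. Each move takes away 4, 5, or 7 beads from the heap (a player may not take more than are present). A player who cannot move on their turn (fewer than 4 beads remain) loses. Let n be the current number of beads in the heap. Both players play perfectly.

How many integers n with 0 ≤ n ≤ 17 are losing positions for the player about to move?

Work bottom-up. With no move the player to move loses. Otherwise the position is W if at least one move leads to an L position for the opponent, and L if every move leads to a W.
n=0: no move → L
n=1: no move → L
n=2: no move → L
n=3: no move → L
n=4: →0(L), so W
n=5: →1(L), so W
n=6: →2(L), so W
n=7: →3(L), so W
n=8: →3(L), so W
n=9: →2(L), so W
n=10: →3(L), so W
n=11: →7(W), 6(W), 4(W) — all W, so L
n=12: →8(W), 7(W), 5(W) — all W, so L
n=13: →9(W), 8(W), 6(W) — all W, so L
n=14: →10(W), 9(W), 7(W) — all W, so L
n=15: →11(L), so W
n=16: →12(L), so W
n=17: →13(L), so W
L entries with 0 ≤ n ≤ 17: n = 0, 1, 2, 3, 11, 12, 13, 14; that makes 8.

8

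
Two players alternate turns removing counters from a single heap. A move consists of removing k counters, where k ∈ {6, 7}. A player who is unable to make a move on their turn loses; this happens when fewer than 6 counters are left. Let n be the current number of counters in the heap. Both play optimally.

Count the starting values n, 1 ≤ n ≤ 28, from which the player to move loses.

14

Positions with no move are L. A position that does have a move is losing for the player to move precisely when every available move leads to a winning position for the opponent. Fill in the labels:
n=0: no move → L
n=1: no move → L
n=2: no move → L
n=3: no move → L
n=4: no move → L
n=5: no move → L
n=6: W (go to 0, an L position)
n=7: W (go to 1, an L position)
n=8: W (go to 2, an L position)
n=9: W (go to 3, an L position)
n=10: W (go to 4, an L position)
n=11: W (go to 5, an L position)
n=12: W (go to 5, an L position)
n=13: L (options 7(W), 6(W) are all W)
n=14: L (options 8(W), 7(W) are all W)
n=15: L (options 9(W), 8(W) are all W)
n=16: L (options 10(W), 9(W) are all W)
n=17: L (options 11(W), 10(W) are all W)
n=18: L (options 12(W), 11(W) are all W)
n=19: W (go to 13, an L position)
n=20: W (go to 14, an L position)
n=21: W (go to 15, an L position)
n=22: W (go to 16, an L position)
n=23: W (go to 17, an L position)
n=24: W (go to 18, an L position)
n=25: W (go to 18, an L position)
n=26: L (options 20(W), 19(W) are all W)
n=27: L (options 21(W), 20(W) are all W)
n=28: L (options 22(W), 21(W) are all W)
L entries with 1 ≤ n ≤ 28 (n=0 is outside the asked range and is not counted): n = 1, 2, 3, 4, 5, 13, 14, 15, 16, 17, 18, 26, 27, 28; that makes 14.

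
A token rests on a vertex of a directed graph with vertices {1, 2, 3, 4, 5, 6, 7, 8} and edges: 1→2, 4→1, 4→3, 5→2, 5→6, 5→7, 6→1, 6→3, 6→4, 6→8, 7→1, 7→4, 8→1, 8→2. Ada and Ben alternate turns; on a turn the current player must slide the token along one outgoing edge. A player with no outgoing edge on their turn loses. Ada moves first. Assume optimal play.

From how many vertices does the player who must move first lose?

3

Compute win/loss labels from the base case upward. A position with no move is L. Any other position is W if it can reach an L in one move, else L.
Every edge goes from a vertex to one that appears earlier in the order 2, 3, 1, 4, 8, 6, 7, 5, so processing vertices in that order labels each vertex after all of its successors.
2: no outgoing edge → L
3: no outgoing edge → L
1: reaches L-position 2 → W
4: reaches L-position 3 → W
8: reaches L-position 2 → W
6: reaches L-position 3 → W
7: only reaches 4(W), 1(W), all W → L
5: reaches L-position 7 → W
The L vertices are 2, 3, 7; that is 3 in all.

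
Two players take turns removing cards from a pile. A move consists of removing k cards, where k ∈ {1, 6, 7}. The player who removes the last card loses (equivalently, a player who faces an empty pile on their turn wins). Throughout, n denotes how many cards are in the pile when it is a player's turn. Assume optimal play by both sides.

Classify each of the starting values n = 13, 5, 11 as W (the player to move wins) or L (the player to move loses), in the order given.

13: L, 5: L, 11: W

Classify positions by backward induction: terminal positions (no move available) are W. From any other position, the mover wins iff some move reaches an L.
n=0: no move; the opponent has just taken the last card and therefore loses → W
n=1: L (sole option 0(W) is W)
n=2: W (go to 1, an L position)
n=3: L (sole option 2(W) is W)
n=4: W (go to 3, an L position)
n=5: L (sole option 4(W) is W)
n=6: W (go to 5, an L position)
n=7: W (go to 1, an L position)
n=8: W (go to 1, an L position)
n=9: W (go to 3, an L position)
n=10: W (go to 3, an L position)
n=11: W (go to 5, an L position)
n=12: W (go to 5, an L position)
n=13: L (options 12(W), 7(W), 6(W) are all W)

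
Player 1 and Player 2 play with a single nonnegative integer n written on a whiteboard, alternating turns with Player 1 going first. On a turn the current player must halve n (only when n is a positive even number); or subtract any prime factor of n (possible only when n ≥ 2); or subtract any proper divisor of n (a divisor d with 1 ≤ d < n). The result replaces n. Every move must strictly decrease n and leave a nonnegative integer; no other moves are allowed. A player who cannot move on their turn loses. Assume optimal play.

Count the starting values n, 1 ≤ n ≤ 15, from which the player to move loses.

4

Label each position W (a win for the player to move) or L (a loss). A position with no legal move is L; any other position is W exactly when some move reaches an L, and L when every move reaches a W.
n=0: no move → L
n=1: no move → L
n=2: →0(L), so W
n=3: →0(L), so W
n=4: →2(W), 3(W) — all W, so L
n=5: →0(L), so W
n=6: →4(L), so W
n=7: →0(L), so W
n=8: →4(L), so W
n=9: →6(W), 8(W) — all W, so L
n=10: →9(L), so W
n=11: →0(L), so W
n=12: →9(L), so W
n=13: →0(L), so W
n=14: →7(W), 12(W), 13(W) — all W, so L
n=15: →14(L), so W
L entries with 1 ≤ n ≤ 15 (n=0 is outside the asked range and is not counted): n = 1, 4, 9, 14; that makes 4.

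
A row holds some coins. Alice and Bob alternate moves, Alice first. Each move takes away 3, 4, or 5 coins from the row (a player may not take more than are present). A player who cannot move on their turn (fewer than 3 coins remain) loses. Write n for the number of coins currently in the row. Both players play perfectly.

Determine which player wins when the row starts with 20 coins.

Alice wins.

Label each position W (a win for the player to move) or L (a loss). A position with no legal move is L; any other position is W exactly when some move reaches an L, and L when every move reaches a W.
n=0: no move → L
n=1: no move → L
n=2: no move → L
n=3: reaches L-position 0 → W
n=4: reaches L-position 1 → W
n=5: reaches L-position 2 → W
n=6: reaches L-position 2 → W
n=7: reaches L-position 2 → W
n=8: only reaches 5(W), 4(W), 3(W), all W → L
n=9: only reaches 6(W), 5(W), 4(W), all W → L
n=10: only reaches 7(W), 6(W), 5(W), all W → L
n=11: reaches L-position 8 → W
n=12: reaches L-position 9 → W
n=13: reaches L-position 10 → W
n=14: reaches L-position 10 → W
n=15: reaches L-position 10 → W
n=16: only reaches 13(W), 12(W), 11(W), all W → L
n=17: only reaches 14(W), 13(W), 12(W), all W → L
n=18: only reaches 15(W), 14(W), 13(W), all W → L
n=19: reaches L-position 16 → W
n=20: reaches L-position 17 → W
The starting position 20 is W: Alice should remove 3, leaving 17, handing over an L position.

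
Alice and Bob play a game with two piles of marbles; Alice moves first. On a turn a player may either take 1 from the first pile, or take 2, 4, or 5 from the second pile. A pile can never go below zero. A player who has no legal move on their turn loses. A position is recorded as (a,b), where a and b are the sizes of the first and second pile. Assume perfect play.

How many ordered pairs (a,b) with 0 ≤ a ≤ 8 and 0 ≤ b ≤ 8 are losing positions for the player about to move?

Positions with no move are L. A position that does have a move is losing for the player to move precisely when every available move leads to a winning position for the opponent. Fill in the labels:
Every move lowers a or b (never raises either), so fill the grid row by row in increasing a, and left to right within a row: each cell's successors are then already labelled.
      b=0  b=1  b=2  b=3  b=4  b=5  b=6  b=7  b=8
a=0:    L    L    W    W    W    W    W    L    L
a=1:    W    W    L    L    W    W    W    W    W
a=2:    L    L    W    W    W    W    W    L    L
a=3:    W    W    L    L    W    W    W    W    W
a=4:    L    L    W    W    W    W    W    L    L
a=5:    W    W    L    L    W    W    W    W    W
a=6:    L    L    W    W    W    W    W    L    L
a=7:    W    W    L    L    W    W    W    W    W
a=8:    L    L    W    W    W    W    W    L    L
Cells with no legal move (terminal, hence L): (0,0), (0,1).
The remaining L cells, each justified by listing all of its moves:
(0,7): only reaches (0,5)(W), (0,3)(W), (0,2)(W), all W → L
(0,8): only reaches (0,6)(W), (0,4)(W), (0,3)(W), all W → L
(1,2): only reaches (0,2)(W), (1,0)(W), all W → L
(1,3): only reaches (0,3)(W), (1,1)(W), all W → L
(2,0): only reaches (1,0)(W), which is W → L
(2,1): only reaches (1,1)(W), which is W → L
(2,7): only reaches (1,7)(W), (2,5)(W), (2,3)(W), (2,2)(W), all W → L
(2,8): only reaches (1,8)(W), (2,6)(W), (2,4)(W), (2,3)(W), all W → L
(3,2): only reaches (2,2)(W), (3,0)(W), all W → L
(3,3): only reaches (2,3)(W), (3,1)(W), all W → L
(4,0): only reaches (3,0)(W), which is W → L
(4,1): only reaches (3,1)(W), which is W → L
(4,7): only reaches (3,7)(W), (4,5)(W), (4,3)(W), (4,2)(W), all W → L
(4,8): only reaches (3,8)(W), (4,6)(W), (4,4)(W), (4,3)(W), all W → L
(5,2): only reaches (4,2)(W), (5,0)(W), all W → L
(5,3): only reaches (4,3)(W), (5,1)(W), all W → L
(6,0): only reaches (5,0)(W), which is W → L
(6,1): only reaches (5,1)(W), which is W → L
(6,7): only reaches (5,7)(W), (6,5)(W), (6,3)(W), (6,2)(W), all W → L
(6,8): only reaches (5,8)(W), (6,6)(W), (6,4)(W), (6,3)(W), all W → L
(7,2): only reaches (6,2)(W), (7,0)(W), all W → L
(7,3): only reaches (6,3)(W), (7,1)(W), all W → L
(8,0): only reaches (7,0)(W), which is W → L
(8,1): only reaches (7,1)(W), which is W → L
(8,7): only reaches (7,7)(W), (8,5)(W), (8,3)(W), (8,2)(W), all W → L
(8,8): only reaches (7,8)(W), (8,6)(W), (8,4)(W), (8,3)(W), all W → L
Every other cell has at least one move into one of the L cells above, so it is W.
L cells per row: a=0: 4, a=1: 2, a=2: 4, a=3: 2, a=4: 4, a=5: 2, a=6: 4, a=7: 2, a=8: 4; total 28.

28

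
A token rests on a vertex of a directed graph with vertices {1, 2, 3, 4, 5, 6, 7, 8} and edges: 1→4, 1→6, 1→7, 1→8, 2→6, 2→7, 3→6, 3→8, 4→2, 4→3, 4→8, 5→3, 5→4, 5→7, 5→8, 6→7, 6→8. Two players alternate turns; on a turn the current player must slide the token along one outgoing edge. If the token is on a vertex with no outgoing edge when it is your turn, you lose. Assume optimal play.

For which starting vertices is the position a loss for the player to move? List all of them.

Compute win/loss labels from the base case upward. A position with no move is L. Any other position is W if it can reach an L in one move, else L.
Every edge goes from a vertex to one that appears earlier in the order 7, 8, 6, 3, 2, 4, 1, 5, so processing vertices in that order labels each vertex after all of its successors.
7: no outgoing edge → L
8: no outgoing edge → L
6: W (go to 8, an L position)
3: W (go to 8, an L position)
2: W (go to 7, an L position)
4: W (go to 8, an L position)
1: W (go to 8, an L position)
5: W (go to 8, an L position)
The losing starting vertices are exactly the entries labelled L in this table (2 of them).

7, 8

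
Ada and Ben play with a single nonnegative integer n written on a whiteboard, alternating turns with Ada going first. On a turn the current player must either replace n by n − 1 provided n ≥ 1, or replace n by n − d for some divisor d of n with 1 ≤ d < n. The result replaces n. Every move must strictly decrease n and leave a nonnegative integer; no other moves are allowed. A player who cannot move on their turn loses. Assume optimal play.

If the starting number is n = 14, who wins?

Classify positions by backward induction: terminal positions (no move available) are L. From any other position, the mover wins iff some move reaches an L.
n=0: no move → L
n=1: reaches L-position 0 → W
n=2: only reaches 1(W), which is W → L
n=3: reaches L-position 2 → W
n=4: reaches L-position 2 → W
n=5: only reaches 4(W), which is W → L
n=6: reaches L-position 5 → W
n=7: only reaches 6(W), which is W → L
n=8: reaches L-position 7 → W
n=9: only reaches 6(W), 8(W), all W → L
n=10: reaches L-position 5 → W
n=11: only reaches 10(W), which is W → L
n=12: reaches L-position 9 → W
n=13: only reaches 12(W), which is W → L
n=14: reaches L-position 7 → W
The starting position 14 is W: Ada should move to 7, handing over an L position.

Ada wins.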